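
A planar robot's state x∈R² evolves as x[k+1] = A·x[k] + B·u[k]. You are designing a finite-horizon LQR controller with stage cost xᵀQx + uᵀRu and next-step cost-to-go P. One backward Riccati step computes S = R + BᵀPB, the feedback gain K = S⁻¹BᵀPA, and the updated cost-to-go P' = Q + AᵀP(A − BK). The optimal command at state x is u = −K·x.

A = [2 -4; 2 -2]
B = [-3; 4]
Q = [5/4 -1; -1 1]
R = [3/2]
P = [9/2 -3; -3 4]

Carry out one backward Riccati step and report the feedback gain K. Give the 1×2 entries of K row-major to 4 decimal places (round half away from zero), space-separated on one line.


-0.0056 0.2921

BᵀP = [-25.5000 25.0000]
S = R + BᵀPB = [3/2] + [176.5000] = [178.0000]
BᵀPA = [-1.0000 52.0000]
K = S⁻¹·BᵀPA = [-0.0056 0.2921]
A−BK = [1.9831 -3.1236; 2.0225 -3.1685]
AᵀP(A−BK) = [9.9944 -15.7079; -15.7079 24.8090]
P' = Q + AᵀP(A−BK) = [11.2444 -16.7079; -16.7079 25.8090]
tr(P') = 37.0534


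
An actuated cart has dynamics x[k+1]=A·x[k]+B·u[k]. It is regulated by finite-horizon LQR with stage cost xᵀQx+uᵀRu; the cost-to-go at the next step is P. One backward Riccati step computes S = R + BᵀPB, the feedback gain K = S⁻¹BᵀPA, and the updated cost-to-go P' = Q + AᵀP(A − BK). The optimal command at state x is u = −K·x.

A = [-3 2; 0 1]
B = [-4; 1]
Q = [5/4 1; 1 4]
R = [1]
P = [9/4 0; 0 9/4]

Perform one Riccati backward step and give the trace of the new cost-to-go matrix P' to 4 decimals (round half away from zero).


BᵀP = [-9.0000 2.2500]
S = R + BᵀPB = [1] + [38.2500] = [39.2500]
BᵀPA = [27.0000 -15.7500]
K = S⁻¹·BᵀPA = [0.6879 -0.4013]
A−BK = [-0.2484 0.3949; -0.6879 1.4013]
AᵀP(A−BK) = [1.6768 -2.6656; -2.6656 4.9299]
P' = Q + AᵀP(A−BK) = [2.9268 -1.6656; -1.6656 8.9299]
tr(P') = 11.8567

11.8567


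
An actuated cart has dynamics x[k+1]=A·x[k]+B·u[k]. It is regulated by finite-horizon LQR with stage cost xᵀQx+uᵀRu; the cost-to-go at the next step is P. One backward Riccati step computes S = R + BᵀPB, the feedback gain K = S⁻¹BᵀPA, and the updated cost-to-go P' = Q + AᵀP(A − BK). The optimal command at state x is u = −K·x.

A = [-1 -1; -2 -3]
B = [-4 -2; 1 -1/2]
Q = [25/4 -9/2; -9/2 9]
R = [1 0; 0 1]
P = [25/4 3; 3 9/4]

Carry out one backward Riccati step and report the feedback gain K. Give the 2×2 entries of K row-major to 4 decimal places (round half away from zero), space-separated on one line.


BᵀP = [-22.0000 -9.7500; -14.0000 -7.1250]
S = R + BᵀPB = [1 0; 0 1] + [78.2500 48.8750; 48.8750 31.5625] = [79.2500 48.8750; 48.8750 32.5625]
BᵀPA = [41.5000 51.2500; 28.2500 35.3750]
K = S⁻¹·BᵀPA = [-0.1531 -0.3135; 1.0974 1.5569]
A−BK = [0.5823 0.8599; -1.2981 -1.9081]
AᵀP(A−BK) = [2.6032 3.7772; 3.7772 5.4908]
P' = Q + AᵀP(A−BK) = [8.8532 -0.7228; -0.7228 14.4908]
tr(P') = 23.3440

-0.1531 -0.3135 1.0974 1.5569


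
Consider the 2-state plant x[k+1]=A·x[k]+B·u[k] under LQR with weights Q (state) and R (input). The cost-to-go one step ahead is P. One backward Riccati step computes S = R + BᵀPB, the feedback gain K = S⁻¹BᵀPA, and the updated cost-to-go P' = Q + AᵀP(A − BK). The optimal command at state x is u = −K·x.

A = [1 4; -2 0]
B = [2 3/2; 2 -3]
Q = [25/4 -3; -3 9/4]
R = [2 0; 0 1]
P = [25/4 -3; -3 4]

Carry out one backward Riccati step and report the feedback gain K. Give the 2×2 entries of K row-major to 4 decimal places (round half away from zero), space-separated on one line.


0.0017 1.1939 0.6580 0.8842

BᵀP = [6.5000 2.0000; 18.3750 -16.5000]
S = R + BᵀPB = [2 0; 0 1] + [17.0000 3.7500; 3.7500 77.0625] = [19.0000 3.7500; 3.7500 78.0625]
BᵀPA = [2.5000 26.0000; 51.3750 73.5000]
K = S⁻¹·BᵀPA = [0.0017 1.1939; 0.6580 0.8842]
A−BK = [0.0095 0.2859; -0.0293 0.2648]
AᵀP(A−BK) = [0.4387 0.5895; 0.5895 3.9697]
P' = Q + AᵀP(A−BK) = [6.6887 -2.4105; -2.4105 6.2197]
tr(P') = 12.9084


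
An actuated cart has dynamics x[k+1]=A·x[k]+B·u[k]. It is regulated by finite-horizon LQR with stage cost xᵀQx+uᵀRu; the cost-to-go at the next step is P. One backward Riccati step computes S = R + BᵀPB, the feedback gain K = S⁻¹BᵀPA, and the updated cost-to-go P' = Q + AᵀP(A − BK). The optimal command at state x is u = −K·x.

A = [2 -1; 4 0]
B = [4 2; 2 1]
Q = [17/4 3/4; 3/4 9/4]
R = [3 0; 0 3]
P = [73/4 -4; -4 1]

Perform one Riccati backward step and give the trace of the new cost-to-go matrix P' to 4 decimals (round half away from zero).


BᵀP = [65.0000 -14.0000; 32.5000 -7.0000]
S = R + BᵀPB = [3 0; 0 3] + [232.0000 116.0000; 116.0000 58.0000] = [235.0000 116.0000; 116.0000 61.0000]
BᵀPA = [74.0000 -65.0000; 37.0000 -32.5000]
K = S⁻¹·BᵀPA = [0.2526 -0.2218; 0.1263 -0.1109]
A−BK = [0.7372 0.1092; 3.3686 0.5546]
AᵀP(A−BK) = [1.6382 0.0205; 0.0205 0.2253]
P' = Q + AᵀP(A−BK) = [5.8882 0.7705; 0.7705 2.4753]
tr(P') = 8.3635

8.3635


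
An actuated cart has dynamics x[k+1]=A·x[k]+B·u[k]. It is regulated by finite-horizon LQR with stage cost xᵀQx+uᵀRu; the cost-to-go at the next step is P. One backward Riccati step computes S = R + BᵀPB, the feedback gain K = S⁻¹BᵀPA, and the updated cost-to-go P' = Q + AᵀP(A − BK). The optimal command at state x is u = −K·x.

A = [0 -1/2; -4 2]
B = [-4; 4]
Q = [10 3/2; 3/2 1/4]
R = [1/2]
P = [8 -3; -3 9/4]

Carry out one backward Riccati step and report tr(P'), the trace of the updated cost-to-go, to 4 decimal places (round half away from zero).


BᵀP = [-44.0000 21.0000]
S = R + BᵀPB = [1/2] + [260.0000] = [260.5000]
BᵀPA = [-84.0000 64.0000]
K = S⁻¹·BᵀPA = [-0.3225 0.2457]
A−BK = [-1.2898 0.4827; -2.7102 1.0173]
AᵀP(A−BK) = [8.9136 -3.3628; -3.3628 1.2764]
P' = Q + AᵀP(A−BK) = [18.9136 -1.8628; -1.8628 1.5264]
tr(P') = 20.4400

20.4400


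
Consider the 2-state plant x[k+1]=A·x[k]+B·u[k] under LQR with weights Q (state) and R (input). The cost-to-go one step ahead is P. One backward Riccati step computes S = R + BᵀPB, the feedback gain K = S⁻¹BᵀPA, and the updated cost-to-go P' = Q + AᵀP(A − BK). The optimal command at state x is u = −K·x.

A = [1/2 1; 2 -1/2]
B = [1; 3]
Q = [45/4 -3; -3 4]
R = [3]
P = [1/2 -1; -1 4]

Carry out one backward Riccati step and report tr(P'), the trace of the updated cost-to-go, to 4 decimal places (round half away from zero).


BᵀP = [-2.5000 11.0000]
S = R + BᵀPB = [3] + [30.5000] = [33.5000]
BᵀPA = [20.7500 -8.0000]
K = S⁻¹·BᵀPA = [0.6194 -0.2388]
A−BK = [-0.1194 1.2388; 0.1418 0.2164]
AᵀP(A−BK) = [1.2724 -0.5448; -0.5448 0.5896]
P' = Q + AᵀP(A−BK) = [12.5224 -3.5448; -3.5448 4.5896]
tr(P') = 17.1119

17.1119


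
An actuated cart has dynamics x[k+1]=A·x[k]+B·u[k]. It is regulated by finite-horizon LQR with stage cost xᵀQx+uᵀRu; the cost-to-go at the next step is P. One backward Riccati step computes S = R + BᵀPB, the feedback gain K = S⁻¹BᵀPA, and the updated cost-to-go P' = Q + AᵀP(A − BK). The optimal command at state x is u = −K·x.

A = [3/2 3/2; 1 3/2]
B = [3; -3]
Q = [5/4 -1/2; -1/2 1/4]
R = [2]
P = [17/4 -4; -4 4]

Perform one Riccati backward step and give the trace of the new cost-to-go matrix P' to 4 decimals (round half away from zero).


BᵀP = [24.7500 -24.0000]
S = R + BᵀPB = [2] + [146.2500] = [148.2500]
BᵀPA = [13.1250 1.1250]
K = S⁻¹·BᵀPA = [0.0885 0.0076]
A−BK = [1.2344 1.4772; 1.2656 1.5228]
AᵀP(A−BK) = [0.4005 0.4629; 0.4629 0.5540]
P' = Q + AᵀP(A−BK) = [1.6505 -0.0371; -0.0371 0.8040]
tr(P') = 2.4545

2.4545


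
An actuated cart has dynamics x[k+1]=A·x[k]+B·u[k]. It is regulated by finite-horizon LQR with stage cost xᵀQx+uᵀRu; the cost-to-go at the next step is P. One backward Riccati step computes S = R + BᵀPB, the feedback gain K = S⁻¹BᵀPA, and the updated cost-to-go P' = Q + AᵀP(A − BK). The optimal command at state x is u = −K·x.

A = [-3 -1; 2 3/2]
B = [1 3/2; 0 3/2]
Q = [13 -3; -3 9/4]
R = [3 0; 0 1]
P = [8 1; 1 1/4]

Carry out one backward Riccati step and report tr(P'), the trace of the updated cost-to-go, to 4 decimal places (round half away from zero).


BᵀP = [8.0000 1.0000; 13.5000 1.8750]
S = R + BᵀPB = [3 0; 0 1] + [8.0000 13.5000; 13.5000 23.0625] = [11.0000 13.5000; 13.5000 24.0625]
BᵀPA = [-22.0000 -6.5000; -36.7500 -10.6875]
K = S⁻¹·BᵀPA = [-0.4033 -0.1471; -1.3010 -0.3616]
A−BK = [-0.6452 -0.3105; 3.9515 2.0425]
AᵀP(A−BK) = [4.3154 1.7240; 1.7240 0.7415]
P' = Q + AᵀP(A−BK) = [17.3154 -1.2760; -1.2760 2.9915]
tr(P') = 20.3069

20.3069


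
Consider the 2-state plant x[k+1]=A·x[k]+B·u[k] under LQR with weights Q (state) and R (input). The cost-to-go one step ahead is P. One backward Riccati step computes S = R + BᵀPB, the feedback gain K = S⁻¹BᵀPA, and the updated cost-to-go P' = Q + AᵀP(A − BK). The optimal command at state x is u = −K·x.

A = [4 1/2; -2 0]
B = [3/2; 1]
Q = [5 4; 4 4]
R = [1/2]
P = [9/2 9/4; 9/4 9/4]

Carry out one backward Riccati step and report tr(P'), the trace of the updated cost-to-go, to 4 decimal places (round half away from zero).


22.8798

BᵀP = [9.0000 5.6250]
S = R + BᵀPB = [1/2] + [19.1250] = [19.6250]
BᵀPA = [24.7500 4.5000]
K = S⁻¹·BᵀPA = [1.2611 0.2293]
A−BK = [2.1083 0.1561; -3.2611 -0.2293]
AᵀP(A−BK) = [13.7866 1.0748; 1.0748 0.0932]
P' = Q + AᵀP(A−BK) = [18.7866 5.0748; 5.0748 4.0932]
tr(P') = 22.8798


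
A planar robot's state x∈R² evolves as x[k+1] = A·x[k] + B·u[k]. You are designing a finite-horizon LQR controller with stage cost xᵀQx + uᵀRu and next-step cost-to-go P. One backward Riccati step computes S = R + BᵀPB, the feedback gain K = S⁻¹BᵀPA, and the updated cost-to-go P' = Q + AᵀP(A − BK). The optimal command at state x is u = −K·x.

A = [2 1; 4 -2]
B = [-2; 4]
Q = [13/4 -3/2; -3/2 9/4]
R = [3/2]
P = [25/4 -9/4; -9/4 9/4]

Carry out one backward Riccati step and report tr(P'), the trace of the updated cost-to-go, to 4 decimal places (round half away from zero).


BᵀP = [-21.5000 13.5000]
S = R + BᵀPB = [3/2] + [97.0000] = [98.5000]
BᵀPA = [11.0000 -48.5000]
K = S⁻¹·BᵀPA = [0.1117 -0.4924]
A−BK = [2.2234 0.0152; 3.5533 -0.0305]
AᵀP(A−BK) = [23.7716 -0.0838; -0.0838 0.3693]
P' = Q + AᵀP(A−BK) = [27.0216 -1.5838; -1.5838 2.6193]
tr(P') = 29.6409

29.6409


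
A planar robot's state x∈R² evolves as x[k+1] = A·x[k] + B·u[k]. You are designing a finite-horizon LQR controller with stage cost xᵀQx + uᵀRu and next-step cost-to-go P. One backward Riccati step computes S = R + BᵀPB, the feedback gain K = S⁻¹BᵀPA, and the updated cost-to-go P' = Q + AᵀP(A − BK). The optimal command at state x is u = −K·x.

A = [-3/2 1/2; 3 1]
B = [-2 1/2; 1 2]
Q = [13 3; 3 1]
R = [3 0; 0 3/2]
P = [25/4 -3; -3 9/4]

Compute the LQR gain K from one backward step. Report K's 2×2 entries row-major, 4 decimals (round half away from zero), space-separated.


0.9718 -0.0593 0.7933 0.3433

BᵀP = [-15.5000 8.2500; -2.8750 3.0000]
S = R + BᵀPB = [3 0; 0 3/2] + [39.2500 8.7500; 8.7500 4.5625] = [42.2500 8.7500; 8.7500 6.0625]
BᵀPA = [48.0000 0.5000; 13.3125 1.5625]
K = S⁻¹·BᵀPA = [0.9718 -0.0593; 0.7933 0.3433]
A−BK = [0.0470 0.2099; 0.4417 0.3727]
AᵀP(A−BK) = [4.1053 0.3371; 0.3371 0.3058]
P' = Q + AᵀP(A−BK) = [17.1053 3.3371; 3.3371 1.3058]
tr(P') = 18.4111


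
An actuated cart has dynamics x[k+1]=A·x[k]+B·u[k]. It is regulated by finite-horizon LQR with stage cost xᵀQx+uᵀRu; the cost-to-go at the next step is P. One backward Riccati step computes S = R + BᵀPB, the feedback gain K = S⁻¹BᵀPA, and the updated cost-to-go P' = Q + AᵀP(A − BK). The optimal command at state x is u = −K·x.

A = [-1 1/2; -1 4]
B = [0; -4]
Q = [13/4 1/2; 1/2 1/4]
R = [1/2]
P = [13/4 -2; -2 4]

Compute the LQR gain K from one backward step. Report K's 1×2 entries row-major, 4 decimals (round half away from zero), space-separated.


0.1240 -0.9302

BᵀP = [8.0000 -16.0000]
S = R + BᵀPB = [1/2] + [64.0000] = [64.5000]
BᵀPA = [8.0000 -60.0000]
K = S⁻¹·BᵀPA = [0.1240 -0.9302]
A−BK = [-1.0000 0.5000; -0.5039 0.2791]
AᵀP(A−BK) = [2.2578 -1.1831; -1.1831 0.9985]
P' = Q + AᵀP(A−BK) = [5.5078 -0.6831; -0.6831 1.2485]
tr(P') = 6.7563


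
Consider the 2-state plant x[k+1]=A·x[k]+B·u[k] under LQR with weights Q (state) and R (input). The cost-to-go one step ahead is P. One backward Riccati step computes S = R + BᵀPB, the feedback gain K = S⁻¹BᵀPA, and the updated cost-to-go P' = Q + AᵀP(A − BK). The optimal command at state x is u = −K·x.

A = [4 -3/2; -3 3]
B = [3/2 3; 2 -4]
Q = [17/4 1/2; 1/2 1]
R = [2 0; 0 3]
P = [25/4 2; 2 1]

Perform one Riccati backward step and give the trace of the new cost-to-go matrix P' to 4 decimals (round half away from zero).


9.7130

BᵀP = [13.3750 5.0000; 10.7500 2.0000]
S = R + BᵀPB = [2 0; 0 3] + [30.0625 20.1250; 20.1250 24.2500] = [32.0625 20.1250; 20.1250 27.2500]
BᵀPA = [38.5000 -5.0625; 37.0000 -10.1250]
K = S⁻¹·BᵀPA = [0.6497 0.1404; 0.8780 -0.4753]
A−BK = [0.3915 -0.2848; -0.7874 0.8181]
AᵀP(A−BK) = [3.5017 -1.3214; -1.3214 0.9613]
P' = Q + AᵀP(A−BK) = [7.7517 -0.8214; -0.8214 1.9613]
tr(P') = 9.7130


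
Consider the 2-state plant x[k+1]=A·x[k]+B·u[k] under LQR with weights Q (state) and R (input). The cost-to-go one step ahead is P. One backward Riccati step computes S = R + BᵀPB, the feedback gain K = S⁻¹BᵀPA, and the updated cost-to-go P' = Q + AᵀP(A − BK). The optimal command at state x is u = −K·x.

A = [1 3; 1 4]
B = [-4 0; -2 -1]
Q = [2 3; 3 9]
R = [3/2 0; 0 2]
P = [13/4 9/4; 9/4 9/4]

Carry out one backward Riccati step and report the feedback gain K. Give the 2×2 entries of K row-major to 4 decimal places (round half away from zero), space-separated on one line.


-0.3004 -1.0153 -0.1047 -0.4807

BᵀP = [-17.5000 -13.5000; -2.2500 -2.2500]
S = R + BᵀPB = [3/2 0; 0 2] + [97.0000 13.5000; 13.5000 2.2500] = [98.5000 13.5000; 13.5000 4.2500]
BᵀPA = [-31.0000 -106.5000; -4.5000 -15.7500]
K = S⁻¹·BᵀPA = [-0.3004 -1.0153; -0.1047 -0.4807]
A−BK = [-0.2015 -1.0613; 0.2946 1.4886]
AᵀP(A−BK) = [0.2173 0.8614; 0.8614 3.5457]
P' = Q + AᵀP(A−BK) = [2.2173 3.8614; 3.8614 12.5457]
tr(P') = 14.7631


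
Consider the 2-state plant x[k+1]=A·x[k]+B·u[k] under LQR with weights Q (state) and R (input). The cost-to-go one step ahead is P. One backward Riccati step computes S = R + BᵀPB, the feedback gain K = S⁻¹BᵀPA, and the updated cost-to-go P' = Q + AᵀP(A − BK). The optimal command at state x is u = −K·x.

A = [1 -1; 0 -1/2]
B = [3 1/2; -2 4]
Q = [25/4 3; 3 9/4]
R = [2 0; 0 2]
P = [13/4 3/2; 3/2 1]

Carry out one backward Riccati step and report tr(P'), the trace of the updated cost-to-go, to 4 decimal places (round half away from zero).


9.0043

BᵀP = [6.7500 2.5000; 7.6250 4.7500]
S = R + BᵀPB = [2 0; 0 2] + [15.2500 13.3750; 13.3750 22.8125] = [17.2500 13.3750; 13.3750 24.8125]
BᵀPA = [6.7500 -8.0000; 7.6250 -10.0000]
K = S⁻¹·BᵀPA = [0.2629 -0.2599; 0.1656 -0.2629]
A−BK = [0.1284 -0.0888; -0.1365 0.0319]
AᵀP(A−BK) = [0.2127 -0.2408; -0.2408 0.2915]
P' = Q + AᵀP(A−BK) = [6.4627 2.7592; 2.7592 2.5415]
tr(P') = 9.0043


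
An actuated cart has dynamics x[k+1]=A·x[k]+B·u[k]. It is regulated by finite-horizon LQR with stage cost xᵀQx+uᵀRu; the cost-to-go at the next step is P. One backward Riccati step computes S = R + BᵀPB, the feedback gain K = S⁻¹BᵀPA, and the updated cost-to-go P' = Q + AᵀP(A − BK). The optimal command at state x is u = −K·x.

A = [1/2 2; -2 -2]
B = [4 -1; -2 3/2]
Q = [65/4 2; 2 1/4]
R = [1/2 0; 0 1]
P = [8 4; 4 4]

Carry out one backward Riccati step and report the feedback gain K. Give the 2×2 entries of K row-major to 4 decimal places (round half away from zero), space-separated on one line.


-0.2478 0.2832 -1.3289 -0.7670

BᵀP = [24.0000 8.0000; -2.0000 2.0000]
S = R + BᵀPB = [1/2 0; 0 1] + [80.0000 -12.0000; -12.0000 5.0000] = [80.5000 -12.0000; -12.0000 6.0000]
BᵀPA = [-4.0000 32.0000; -5.0000 -8.0000]
K = S⁻¹·BᵀPA = [-0.2478 0.2832; -1.3289 -0.7670]
A−BK = [0.1622 0.1003; -0.5022 -0.2832]
AᵀP(A−BK) = [2.3643 1.2979; 1.2979 0.8024]
P' = Q + AᵀP(A−BK) = [18.6143 3.2979; 3.2979 1.0524]
tr(P') = 19.6667


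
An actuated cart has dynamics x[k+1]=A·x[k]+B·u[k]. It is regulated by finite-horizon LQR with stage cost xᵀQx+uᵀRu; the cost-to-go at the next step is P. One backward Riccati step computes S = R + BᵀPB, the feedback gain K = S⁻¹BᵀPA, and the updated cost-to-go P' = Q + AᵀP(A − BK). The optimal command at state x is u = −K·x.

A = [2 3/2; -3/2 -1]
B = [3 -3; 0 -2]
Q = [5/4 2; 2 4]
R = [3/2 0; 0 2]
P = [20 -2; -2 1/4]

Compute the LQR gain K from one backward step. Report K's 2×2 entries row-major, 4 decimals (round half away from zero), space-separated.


0.4870 0.3593 -0.2417 -0.1832

BᵀP = [60.0000 -6.0000; -56.0000 5.5000]
S = R + BᵀPB = [3/2 0; 0 2] + [180.0000 -168.0000; -168.0000 157.0000] = [181.5000 -168.0000; -168.0000 159.0000]
BᵀPA = [129.0000 96.0000; -120.2500 -89.5000]
K = S⁻¹·BᵀPA = [0.4870 0.3593; -0.2417 -0.1832]
A−BK = [-0.1862 -0.1277; -1.9835 -1.3664]
AᵀP(A−BK) = [0.6723 0.4888; 0.4888 0.3558]
P' = Q + AᵀP(A−BK) = [1.9223 2.4888; 2.4888 4.3558]
tr(P') = 6.2781


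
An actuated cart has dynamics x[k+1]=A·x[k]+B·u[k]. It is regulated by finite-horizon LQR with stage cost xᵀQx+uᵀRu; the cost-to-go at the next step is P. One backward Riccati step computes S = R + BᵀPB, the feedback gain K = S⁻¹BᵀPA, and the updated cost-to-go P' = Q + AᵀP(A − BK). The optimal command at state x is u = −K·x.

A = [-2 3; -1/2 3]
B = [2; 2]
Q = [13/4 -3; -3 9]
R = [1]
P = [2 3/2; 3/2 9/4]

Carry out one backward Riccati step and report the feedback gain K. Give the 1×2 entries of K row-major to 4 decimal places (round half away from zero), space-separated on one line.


BᵀP = [7.0000 7.5000]
S = R + BᵀPB = [1] + [29.0000] = [30.0000]
BᵀPA = [-17.7500 43.5000]
K = S⁻¹·BᵀPA = [-0.5917 1.4500]
A−BK = [-0.8167 0.1000; 0.6833 0.1000]
AᵀP(A−BK) = [1.0604 -0.8875; -0.8875 2.1750]
P' = Q + AᵀP(A−BK) = [4.3104 -3.8875; -3.8875 11.1750]
tr(P') = 15.4854

-0.5917 1.4500


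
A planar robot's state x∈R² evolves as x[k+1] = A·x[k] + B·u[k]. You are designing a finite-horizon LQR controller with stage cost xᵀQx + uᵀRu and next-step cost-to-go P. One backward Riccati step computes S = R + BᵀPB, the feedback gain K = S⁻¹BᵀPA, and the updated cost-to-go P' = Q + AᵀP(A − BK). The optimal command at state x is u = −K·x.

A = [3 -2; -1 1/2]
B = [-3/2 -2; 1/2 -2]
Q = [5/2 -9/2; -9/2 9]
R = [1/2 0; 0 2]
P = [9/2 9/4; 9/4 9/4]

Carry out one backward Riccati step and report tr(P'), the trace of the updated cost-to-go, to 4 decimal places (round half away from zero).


BᵀP = [-5.6250 -2.2500; -13.5000 -9.0000]
S = R + BᵀPB = [1/2 0; 0 2] + [7.3125 15.7500; 15.7500 45.0000] = [7.8125 15.7500; 15.7500 47.0000]
BᵀPA = [-14.6250 10.1250; -31.5000 22.5000]
K = S⁻¹·BᵀPA = [-1.6055 1.0199; -0.1322 0.1369]
A−BK = [0.3274 -0.1962; -0.4617 0.2639]
AᵀP(A−BK) = [1.6055 -1.0199; -1.0199 0.6546]
P' = Q + AᵀP(A−BK) = [4.1055 -5.5199; -5.5199 9.6546]
tr(P') = 13.7600

13.7600


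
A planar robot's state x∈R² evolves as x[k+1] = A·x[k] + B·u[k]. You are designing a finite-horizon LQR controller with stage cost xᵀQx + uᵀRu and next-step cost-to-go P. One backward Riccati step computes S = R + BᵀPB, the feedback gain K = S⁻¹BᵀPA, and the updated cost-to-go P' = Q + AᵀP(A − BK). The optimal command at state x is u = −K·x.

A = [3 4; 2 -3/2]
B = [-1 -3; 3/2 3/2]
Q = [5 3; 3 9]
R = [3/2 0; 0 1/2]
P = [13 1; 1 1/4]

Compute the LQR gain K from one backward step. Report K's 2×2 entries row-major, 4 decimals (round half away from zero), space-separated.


0.2802 -0.0656 -1.1659 -1.3191

BᵀP = [-11.5000 -0.6250; -37.5000 -2.6250]
S = R + BᵀPB = [3/2 0; 0 1/2] + [10.5625 33.5625; 33.5625 108.5625] = [12.0625 33.5625; 33.5625 109.0625]
BᵀPA = [-35.7500 -45.0625; -117.7500 -146.0625]
K = S⁻¹·BᵀPA = [0.2802 -0.0656; -1.1659 -1.3191]
A−BK = [-0.2174 -0.0228; 3.3285 0.5770]
AᵀP(A−BK) = [2.7343 1.0846; 1.0846 0.9401]
P' = Q + AᵀP(A−BK) = [7.7343 4.0846; 4.0846 9.9401]
tr(P') = 17.6744


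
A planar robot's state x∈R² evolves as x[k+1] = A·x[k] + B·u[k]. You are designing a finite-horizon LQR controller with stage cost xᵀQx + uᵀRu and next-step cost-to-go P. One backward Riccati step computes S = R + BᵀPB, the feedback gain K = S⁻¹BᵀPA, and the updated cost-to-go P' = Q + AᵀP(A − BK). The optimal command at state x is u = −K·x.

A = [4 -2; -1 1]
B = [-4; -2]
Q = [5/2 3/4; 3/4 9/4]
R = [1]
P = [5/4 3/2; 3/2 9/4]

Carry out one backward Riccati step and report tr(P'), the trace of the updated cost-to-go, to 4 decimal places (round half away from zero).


BᵀP = [-8.0000 -10.5000]
S = R + BᵀPB = [1] + [53.0000] = [54.0000]
BᵀPA = [-21.5000 5.5000]
K = S⁻¹·BᵀPA = [-0.3981 0.1019]
A−BK = [2.4074 -1.5926; -1.7963 1.2037]
AᵀP(A−BK) = [1.6898 -1.0602; -1.0602 0.6898]
P' = Q + AᵀP(A−BK) = [4.1898 -0.3102; -0.3102 2.9398]
tr(P') = 7.1296

7.1296


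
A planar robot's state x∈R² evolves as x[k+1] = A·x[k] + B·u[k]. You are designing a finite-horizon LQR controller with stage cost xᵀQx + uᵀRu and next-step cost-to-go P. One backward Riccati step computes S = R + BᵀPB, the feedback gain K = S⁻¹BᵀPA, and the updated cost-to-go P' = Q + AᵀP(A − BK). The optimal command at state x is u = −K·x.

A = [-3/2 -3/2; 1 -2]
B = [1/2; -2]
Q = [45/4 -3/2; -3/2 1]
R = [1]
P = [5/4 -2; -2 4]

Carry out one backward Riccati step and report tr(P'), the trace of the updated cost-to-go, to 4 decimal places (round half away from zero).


BᵀP = [4.6250 -9.0000]
S = R + BᵀPB = [1] + [20.3125] = [21.3125]
BᵀPA = [-15.9375 11.0625]
K = S⁻¹·BᵀPA = [-0.7478 0.5191]
A−BK = [-1.1261 -1.7595; -0.4956 -0.9619]
AᵀP(A−BK) = [0.8944 0.0850; 0.0850 1.0704]
P' = Q + AᵀP(A−BK) = [12.1444 -1.4150; -1.4150 2.0704]
tr(P') = 14.2148

14.2148


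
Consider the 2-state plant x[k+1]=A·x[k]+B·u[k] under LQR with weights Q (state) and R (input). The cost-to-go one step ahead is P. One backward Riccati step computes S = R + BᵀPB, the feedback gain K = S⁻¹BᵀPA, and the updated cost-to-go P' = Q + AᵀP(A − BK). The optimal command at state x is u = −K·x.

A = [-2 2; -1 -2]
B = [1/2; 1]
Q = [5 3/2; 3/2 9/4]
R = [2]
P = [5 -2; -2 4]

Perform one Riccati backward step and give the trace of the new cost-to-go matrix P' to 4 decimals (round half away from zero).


67.4405

BᵀP = [0.5000 3.0000]
S = R + BᵀPB = [2] + [3.2500] = [5.2500]
BᵀPA = [-4.0000 -5.0000]
K = S⁻¹·BᵀPA = [-0.7619 -0.9524]
A−BK = [-1.6190 2.4762; -0.2381 -1.0476]
AᵀP(A−BK) = [12.9524 -19.8095; -19.8095 47.2381]
P' = Q + AᵀP(A−BK) = [17.9524 -18.3095; -18.3095 49.4881]
tr(P') = 67.4405


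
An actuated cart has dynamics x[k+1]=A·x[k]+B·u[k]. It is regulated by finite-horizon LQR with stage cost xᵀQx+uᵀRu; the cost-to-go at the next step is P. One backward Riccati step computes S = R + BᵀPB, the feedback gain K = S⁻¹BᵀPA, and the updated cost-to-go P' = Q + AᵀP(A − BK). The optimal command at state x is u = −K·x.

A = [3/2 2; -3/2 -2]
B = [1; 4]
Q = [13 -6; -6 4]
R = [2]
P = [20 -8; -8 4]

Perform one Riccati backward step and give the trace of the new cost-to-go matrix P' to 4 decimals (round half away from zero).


153.3636

BᵀP = [-12.0000 8.0000]
S = R + BᵀPB = [2] + [20.0000] = [22.0000]
BᵀPA = [-30.0000 -40.0000]
K = S⁻¹·BᵀPA = [-1.3636 -1.8182]
A−BK = [2.8636 3.8182; 3.9545 5.2727]
AᵀP(A−BK) = [49.0909 65.4545; 65.4545 87.2727]
P' = Q + AᵀP(A−BK) = [62.0909 59.4545; 59.4545 91.2727]
tr(P') = 153.3636


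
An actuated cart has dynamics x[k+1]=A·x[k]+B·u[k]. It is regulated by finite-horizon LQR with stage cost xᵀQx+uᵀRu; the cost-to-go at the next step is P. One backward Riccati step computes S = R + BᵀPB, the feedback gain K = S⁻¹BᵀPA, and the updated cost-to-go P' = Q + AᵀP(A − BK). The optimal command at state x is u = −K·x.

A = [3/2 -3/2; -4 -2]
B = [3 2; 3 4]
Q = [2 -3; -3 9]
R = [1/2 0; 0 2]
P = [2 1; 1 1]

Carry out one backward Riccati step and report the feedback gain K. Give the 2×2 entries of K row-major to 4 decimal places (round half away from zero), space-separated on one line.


0.4286 -0.4286 -0.7143 -0.1429

BᵀP = [9.0000 6.0000; 8.0000 6.0000]
S = R + BᵀPB = [1/2 0; 0 2] + [45.0000 42.0000; 42.0000 40.0000] = [45.5000 42.0000; 42.0000 42.0000]
BᵀPA = [-10.5000 -25.5000; -12.0000 -24.0000]
K = S⁻¹·BᵀPA = [0.4286 -0.4286; -0.7143 -0.1429]
A−BK = [1.6429 0.0714; -2.4286 -0.1429]
AᵀP(A−BK) = [4.4286 0.2857; 0.2857 0.1429]
P' = Q + AᵀP(A−BK) = [6.4286 -2.7143; -2.7143 9.1429]
tr(P') = 15.5714


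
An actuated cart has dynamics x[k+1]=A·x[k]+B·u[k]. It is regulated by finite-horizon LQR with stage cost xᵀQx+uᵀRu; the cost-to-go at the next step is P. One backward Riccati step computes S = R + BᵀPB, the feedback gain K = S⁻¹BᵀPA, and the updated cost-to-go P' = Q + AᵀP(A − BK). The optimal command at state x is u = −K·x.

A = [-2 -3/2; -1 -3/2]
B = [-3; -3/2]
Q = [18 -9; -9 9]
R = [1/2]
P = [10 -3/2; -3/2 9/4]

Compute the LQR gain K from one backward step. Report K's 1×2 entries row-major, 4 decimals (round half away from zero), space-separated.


0.6626 0.4867

BᵀP = [-27.7500 1.1250]
S = R + BᵀPB = [1/2] + [81.5625] = [82.0625]
BᵀPA = [54.3750 39.9375]
K = S⁻¹·BᵀPA = [0.6626 0.4867]
A−BK = [-0.0122 -0.0400; -0.0061 -0.7700]
AᵀP(A−BK) = [0.2209 0.1622; 0.1622 1.3760]
P' = Q + AᵀP(A−BK) = [18.2209 -8.8378; -8.8378 10.3760]
tr(P') = 28.5969


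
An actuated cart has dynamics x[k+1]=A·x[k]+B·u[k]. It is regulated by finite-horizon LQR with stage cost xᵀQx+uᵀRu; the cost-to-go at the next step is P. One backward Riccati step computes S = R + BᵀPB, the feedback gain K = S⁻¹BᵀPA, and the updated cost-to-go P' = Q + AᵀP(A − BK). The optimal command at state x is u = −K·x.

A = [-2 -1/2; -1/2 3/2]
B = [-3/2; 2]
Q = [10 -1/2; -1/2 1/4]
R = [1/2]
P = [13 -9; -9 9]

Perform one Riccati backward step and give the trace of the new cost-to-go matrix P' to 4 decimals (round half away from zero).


17.8085

BᵀP = [-37.5000 31.5000]
S = R + BᵀPB = [1/2] + [119.2500] = [119.7500]
BᵀPA = [59.2500 66.0000]
K = S⁻¹·BᵀPA = [0.4948 0.5511]
A−BK = [-1.2578 0.3267; -1.4896 0.3977]
AᵀP(A−BK) = [6.9342 -1.6555; -1.6555 0.6242]
P' = Q + AᵀP(A−BK) = [16.9342 -2.1555; -2.1555 0.8742]
tr(P') = 17.8085


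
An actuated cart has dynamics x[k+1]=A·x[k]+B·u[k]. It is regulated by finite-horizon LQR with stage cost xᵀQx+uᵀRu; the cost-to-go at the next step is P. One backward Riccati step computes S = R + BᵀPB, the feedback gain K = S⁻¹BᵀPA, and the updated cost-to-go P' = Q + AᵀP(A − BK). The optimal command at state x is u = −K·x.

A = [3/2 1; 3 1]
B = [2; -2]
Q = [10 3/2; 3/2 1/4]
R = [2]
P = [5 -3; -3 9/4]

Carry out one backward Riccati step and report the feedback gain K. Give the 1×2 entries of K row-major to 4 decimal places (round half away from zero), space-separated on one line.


BᵀP = [16.0000 -10.5000]
S = R + BᵀPB = [2] + [53.0000] = [55.0000]
BᵀPA = [-7.5000 5.5000]
K = S⁻¹·BᵀPA = [-0.1364 0.1000]
A−BK = [1.7727 0.8000; 2.7273 1.2000]
AᵀP(A−BK) = [3.4773 1.5000; 1.5000 0.7000]
P' = Q + AᵀP(A−BK) = [13.4773 3.0000; 3.0000 0.9500]
tr(P') = 14.4273

-0.1364 0.1000


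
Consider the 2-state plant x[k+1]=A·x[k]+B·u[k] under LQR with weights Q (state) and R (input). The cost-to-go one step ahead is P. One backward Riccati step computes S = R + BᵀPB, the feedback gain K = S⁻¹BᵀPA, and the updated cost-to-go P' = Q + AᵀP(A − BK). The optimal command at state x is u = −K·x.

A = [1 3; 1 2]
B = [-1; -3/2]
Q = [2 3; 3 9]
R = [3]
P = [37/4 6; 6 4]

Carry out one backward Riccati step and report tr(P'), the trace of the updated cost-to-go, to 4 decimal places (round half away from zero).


26.1847

BᵀP = [-18.2500 -12.0000]
S = R + BᵀPB = [3] + [36.2500] = [39.2500]
BᵀPA = [-30.2500 -78.7500]
K = S⁻¹·BᵀPA = [-0.7707 -2.0064]
A−BK = [0.2293 0.9936; -0.1561 -1.0096]
AᵀP(A−BK) = [1.9363 5.0573; 5.0573 13.2484]
P' = Q + AᵀP(A−BK) = [3.9363 8.0573; 8.0573 22.2484]
tr(P') = 26.1847


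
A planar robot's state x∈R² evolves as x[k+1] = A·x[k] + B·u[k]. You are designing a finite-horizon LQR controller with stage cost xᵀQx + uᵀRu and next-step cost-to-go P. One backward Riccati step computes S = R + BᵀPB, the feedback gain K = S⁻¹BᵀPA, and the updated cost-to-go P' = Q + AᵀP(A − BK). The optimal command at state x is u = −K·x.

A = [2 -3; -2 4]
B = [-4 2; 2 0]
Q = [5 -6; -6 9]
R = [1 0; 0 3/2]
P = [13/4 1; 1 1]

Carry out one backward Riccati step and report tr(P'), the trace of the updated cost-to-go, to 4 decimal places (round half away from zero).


BᵀP = [-11.0000 -2.0000; 6.5000 2.0000]
S = R + BᵀPB = [1 0; 0 3/2] + [40.0000 -22.0000; -22.0000 13.0000] = [41.0000 -22.0000; -22.0000 14.5000]
BᵀPA = [-18.0000 25.0000; 9.0000 -11.5000]
K = S⁻¹·BᵀPA = [-0.5701 0.9910; -0.2443 0.7104]
A−BK = [0.2081 -0.4570; -0.8597 2.0181]
AᵀP(A−BK) = [0.9367 -2.0566; -2.0566 4.6459]
P' = Q + AᵀP(A−BK) = [5.9367 -8.0566; -8.0566 13.6459]
tr(P') = 19.5826

19.5826


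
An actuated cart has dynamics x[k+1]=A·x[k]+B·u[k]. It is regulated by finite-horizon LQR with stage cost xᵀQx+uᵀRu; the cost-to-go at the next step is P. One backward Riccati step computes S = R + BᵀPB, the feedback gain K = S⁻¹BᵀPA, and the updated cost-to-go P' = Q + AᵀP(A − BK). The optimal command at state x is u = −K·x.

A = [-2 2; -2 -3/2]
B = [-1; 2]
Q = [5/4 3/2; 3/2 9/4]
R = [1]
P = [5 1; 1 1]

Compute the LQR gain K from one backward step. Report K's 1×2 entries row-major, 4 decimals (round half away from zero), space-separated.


0.6667 -1.2500

BᵀP = [-3.0000 1.0000]
S = R + BᵀPB = [1] + [5.0000] = [6.0000]
BᵀPA = [4.0000 -7.5000]
K = S⁻¹·BᵀPA = [0.6667 -1.2500]
A−BK = [-1.3333 0.7500; -3.3333 1.0000]
AᵀP(A−BK) = [29.3333 -13.0000; -13.0000 6.8750]
P' = Q + AᵀP(A−BK) = [30.5833 -11.5000; -11.5000 9.1250]
tr(P') = 39.7083


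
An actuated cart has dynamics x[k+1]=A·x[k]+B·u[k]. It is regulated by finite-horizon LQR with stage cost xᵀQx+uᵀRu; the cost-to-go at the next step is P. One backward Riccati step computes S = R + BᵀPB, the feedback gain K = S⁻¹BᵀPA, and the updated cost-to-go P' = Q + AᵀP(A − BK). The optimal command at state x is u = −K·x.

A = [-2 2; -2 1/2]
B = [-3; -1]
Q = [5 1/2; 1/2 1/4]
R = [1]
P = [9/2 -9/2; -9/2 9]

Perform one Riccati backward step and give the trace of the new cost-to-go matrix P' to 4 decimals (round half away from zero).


20.4973

BᵀP = [-9.0000 4.5000]
S = R + BᵀPB = [1] + [22.5000] = [23.5000]
BᵀPA = [9.0000 -15.7500]
K = S⁻¹·BᵀPA = [0.3830 -0.6702]
A−BK = [-0.8511 -0.0106; -1.6170 -0.1702]
AᵀP(A−BK) = [14.5532 1.5319; 1.5319 0.6941]
P' = Q + AᵀP(A−BK) = [19.5532 2.0319; 2.0319 0.9441]
tr(P') = 20.4973


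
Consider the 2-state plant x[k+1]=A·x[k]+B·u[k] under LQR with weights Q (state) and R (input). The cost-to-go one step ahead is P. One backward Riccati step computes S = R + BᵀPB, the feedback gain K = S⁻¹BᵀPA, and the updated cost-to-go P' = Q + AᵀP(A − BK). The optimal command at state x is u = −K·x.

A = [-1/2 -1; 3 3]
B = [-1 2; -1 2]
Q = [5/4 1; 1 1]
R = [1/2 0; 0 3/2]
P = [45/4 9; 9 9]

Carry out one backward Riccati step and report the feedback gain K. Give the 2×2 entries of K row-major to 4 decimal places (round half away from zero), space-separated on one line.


BᵀP = [-20.2500 -18.0000; 40.5000 36.0000]
S = R + BᵀPB = [1/2 0; 0 3/2] + [38.2500 -76.5000; -76.5000 153.0000] = [38.7500 -76.5000; -76.5000 154.5000]
BᵀPA = [-43.8750 -33.7500; 87.7500 67.5000]
K = S⁻¹·BᵀPA = [-0.4889 -0.3760; 0.3259 0.2507]
A−BK = [-1.6407 -1.8774; 1.8593 2.1226]
AᵀP(A−BK) = [6.7657 7.6274; 7.6274 8.6365]
P' = Q + AᵀP(A−BK) = [8.0157 8.6274; 8.6274 9.6365]
tr(P') = 17.6522

-0.4889 -0.3760 0.3259 0.2507


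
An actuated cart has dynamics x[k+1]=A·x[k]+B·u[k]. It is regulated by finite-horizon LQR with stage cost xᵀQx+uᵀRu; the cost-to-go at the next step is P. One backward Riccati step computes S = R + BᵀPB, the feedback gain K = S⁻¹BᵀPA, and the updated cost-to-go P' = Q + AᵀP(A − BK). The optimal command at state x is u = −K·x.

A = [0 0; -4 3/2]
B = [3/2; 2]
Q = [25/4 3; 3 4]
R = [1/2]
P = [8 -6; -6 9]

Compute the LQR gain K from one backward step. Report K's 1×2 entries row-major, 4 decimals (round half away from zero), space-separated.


BᵀP = [0.0000 9.0000]
S = R + BᵀPB = [1/2] + [18.0000] = [18.5000]
BᵀPA = [-36.0000 13.5000]
K = S⁻¹·BᵀPA = [-1.9459 0.7297]
A−BK = [2.9189 -1.0946; -0.1081 0.0405]
AᵀP(A−BK) = [73.9459 -27.7297; -27.7297 10.3986]
P' = Q + AᵀP(A−BK) = [80.1959 -24.7297; -24.7297 14.3986]
tr(P') = 94.5946

-1.9459 0.7297


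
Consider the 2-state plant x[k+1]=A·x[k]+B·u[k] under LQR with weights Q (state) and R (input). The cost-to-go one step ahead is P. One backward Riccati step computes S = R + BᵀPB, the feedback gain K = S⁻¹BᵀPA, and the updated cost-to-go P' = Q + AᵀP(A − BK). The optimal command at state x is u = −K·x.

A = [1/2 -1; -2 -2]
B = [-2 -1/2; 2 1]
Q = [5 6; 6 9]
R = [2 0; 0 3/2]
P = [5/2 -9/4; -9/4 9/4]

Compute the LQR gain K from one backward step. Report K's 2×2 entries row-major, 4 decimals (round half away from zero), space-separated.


-0.4883 -0.1677 -0.2696 -0.1425

BᵀP = [-9.5000 9.0000; -3.5000 3.3750]
S = R + BᵀPB = [2 0; 0 3/2] + [37.0000 13.7500; 13.7500 5.1250] = [39.0000 13.7500; 13.7500 6.6250]
BᵀPA = [-22.7500 -8.5000; -8.5000 -3.2500]
K = S⁻¹·BᵀPA = [-0.4883 -0.1677; -0.2696 -0.1425]
A−BK = [-0.6114 -1.4067; -0.7538 -1.5221]
AᵀP(A−BK) = [0.7250 0.4734; 0.4734 0.6114]
P' = Q + AᵀP(A−BK) = [5.7250 6.4734; 6.4734 9.6114]
tr(P') = 15.3363


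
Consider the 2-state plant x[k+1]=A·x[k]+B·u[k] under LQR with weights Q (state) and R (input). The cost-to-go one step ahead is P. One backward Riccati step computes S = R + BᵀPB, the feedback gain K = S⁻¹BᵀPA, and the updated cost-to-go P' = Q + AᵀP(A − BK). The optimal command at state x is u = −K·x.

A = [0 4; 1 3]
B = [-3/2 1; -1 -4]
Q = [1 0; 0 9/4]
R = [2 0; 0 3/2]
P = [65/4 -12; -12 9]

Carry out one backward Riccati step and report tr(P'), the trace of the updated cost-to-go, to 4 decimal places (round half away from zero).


BᵀP = [-12.3750 9.0000; 64.2500 -48.0000]
S = R + BᵀPB = [2 0; 0 3/2] + [9.5625 -48.3750; -48.3750 256.2500] = [11.5625 -48.3750; -48.3750 257.7500]
BᵀPA = [9.0000 -22.5000; -48.0000 113.0000]
K = S⁻¹·BᵀPA = [-0.0035 -0.5202; -0.1869 0.3408]
A−BK = [0.1816 2.8789; 0.2489 3.8428]
AᵀP(A−BK) = [0.0611 0.0391; 0.0391 2.7876]
P' = Q + AᵀP(A−BK) = [1.0611 0.0391; 0.0391 5.0376]
tr(P') = 6.0987

6.0987


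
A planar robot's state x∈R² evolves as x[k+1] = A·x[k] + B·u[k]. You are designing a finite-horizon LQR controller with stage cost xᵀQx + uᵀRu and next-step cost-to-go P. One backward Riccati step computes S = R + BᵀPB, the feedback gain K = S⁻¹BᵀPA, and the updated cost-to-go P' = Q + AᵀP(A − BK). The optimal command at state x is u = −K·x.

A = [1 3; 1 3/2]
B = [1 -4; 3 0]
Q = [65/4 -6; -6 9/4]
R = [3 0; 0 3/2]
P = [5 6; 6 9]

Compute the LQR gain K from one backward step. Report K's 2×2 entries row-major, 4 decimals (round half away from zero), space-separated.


BᵀP = [23.0000 33.0000; -20.0000 -24.0000]
S = R + BᵀPB = [3 0; 0 3/2] + [122.0000 -92.0000; -92.0000 80.0000] = [125.0000 -92.0000; -92.0000 81.5000]
BᵀPA = [56.0000 118.5000; -44.0000 -96.0000]
K = S⁻¹·BᵀPA = [0.2994 0.4791; -0.2019 -0.6371]
A−BK = [-0.1070 -0.0274; 0.1018 0.0627]
AᵀP(A−BK) = [0.3499 0.6384; 0.6384 1.3159]
P' = Q + AᵀP(A−BK) = [16.5999 -5.3616; -5.3616 3.5659]
tr(P') = 20.1658

0.2994 0.4791 -0.2019 -0.6371


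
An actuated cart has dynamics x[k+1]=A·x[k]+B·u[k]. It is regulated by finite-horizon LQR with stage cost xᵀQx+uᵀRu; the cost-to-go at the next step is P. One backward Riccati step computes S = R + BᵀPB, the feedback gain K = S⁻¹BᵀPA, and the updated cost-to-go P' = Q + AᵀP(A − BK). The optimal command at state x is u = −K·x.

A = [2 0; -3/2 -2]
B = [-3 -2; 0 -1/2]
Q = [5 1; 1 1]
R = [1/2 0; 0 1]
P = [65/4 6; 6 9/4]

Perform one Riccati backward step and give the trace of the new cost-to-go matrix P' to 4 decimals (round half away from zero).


6.3328

BᵀP = [-48.7500 -18.0000; -35.5000 -13.1250]
S = R + BᵀPB = [1/2 0; 0 1] + [146.2500 106.5000; 106.5000 77.5625] = [146.7500 106.5000; 106.5000 78.5625]
BᵀPA = [-70.5000 36.0000; -51.3125 26.2500]
K = S⁻¹·BᵀPA = [-0.3955 0.1747; -0.1170 0.0974]
A−BK = [0.5795 0.7187; -1.5585 -1.9513]
AᵀP(A−BK) = [0.1762 0.0592; 0.0592 0.1566]
P' = Q + AᵀP(A−BK) = [5.1762 1.0592; 1.0592 1.1566]
tr(P') = 6.3328


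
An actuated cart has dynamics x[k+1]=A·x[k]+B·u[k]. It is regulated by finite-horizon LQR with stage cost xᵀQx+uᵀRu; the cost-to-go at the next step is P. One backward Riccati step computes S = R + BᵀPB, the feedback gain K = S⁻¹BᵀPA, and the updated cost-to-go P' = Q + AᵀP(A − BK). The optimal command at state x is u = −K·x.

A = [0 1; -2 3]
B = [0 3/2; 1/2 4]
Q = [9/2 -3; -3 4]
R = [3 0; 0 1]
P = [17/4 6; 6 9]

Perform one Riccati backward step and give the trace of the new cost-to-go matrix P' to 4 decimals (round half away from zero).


9.2827

BᵀP = [3.0000 4.5000; 30.3750 45.0000]
S = R + BᵀPB = [3 0; 0 1] + [2.2500 22.5000; 22.5000 225.5625] = [5.2500 22.5000; 22.5000 226.5625]
BᵀPA = [-9.0000 16.5000; -90.0000 165.3750]
K = S⁻¹·BᵀPA = [-0.0206 0.0254; -0.3952 0.7274]
A−BK = [0.5928 -0.0911; -0.4089 0.0777]
AᵀP(A−BK) = [0.2470 -0.3046; -0.3046 0.5357]
P' = Q + AᵀP(A−BK) = [4.7470 -3.3046; -3.3046 4.5357]
tr(P') = 9.2827


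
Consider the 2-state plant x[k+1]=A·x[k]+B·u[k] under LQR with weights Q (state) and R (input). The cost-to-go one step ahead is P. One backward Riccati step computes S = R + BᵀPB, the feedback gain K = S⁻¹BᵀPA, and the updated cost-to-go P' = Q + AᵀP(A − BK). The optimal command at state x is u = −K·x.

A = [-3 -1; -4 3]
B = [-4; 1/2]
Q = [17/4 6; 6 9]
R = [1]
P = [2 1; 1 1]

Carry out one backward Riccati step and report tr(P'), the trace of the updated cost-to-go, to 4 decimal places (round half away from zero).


BᵀP = [-7.5000 -3.5000]
S = R + BᵀPB = [1] + [28.2500] = [29.2500]
BᵀPA = [36.5000 -3.0000]
K = S⁻¹·BᵀPA = [1.2479 -0.1026]
A−BK = [1.9915 -1.4103; -4.6239 3.0513]
AᵀP(A−BK) = [12.4530 -7.2564; -7.2564 4.6923]
P' = Q + AᵀP(A−BK) = [16.7030 -1.2564; -1.2564 13.6923]
tr(P') = 30.3953

30.3953


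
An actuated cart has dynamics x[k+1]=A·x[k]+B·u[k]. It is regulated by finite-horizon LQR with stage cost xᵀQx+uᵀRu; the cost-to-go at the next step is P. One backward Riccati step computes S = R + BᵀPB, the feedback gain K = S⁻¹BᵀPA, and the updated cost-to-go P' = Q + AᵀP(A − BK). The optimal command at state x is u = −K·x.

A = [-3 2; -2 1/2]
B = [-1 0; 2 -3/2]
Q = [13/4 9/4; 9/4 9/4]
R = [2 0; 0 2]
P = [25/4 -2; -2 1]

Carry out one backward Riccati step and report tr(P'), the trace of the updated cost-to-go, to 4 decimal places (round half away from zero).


BᵀP = [-10.2500 4.0000; 3.0000 -1.5000]
S = R + BᵀPB = [2 0; 0 2] + [18.2500 -6.0000; -6.0000 2.2500] = [20.2500 -6.0000; -6.0000 4.2500]
BᵀPA = [22.7500 -18.5000; -6.0000 5.2500]
K = S⁻¹·BᵀPA = [1.2122 -0.9413; 0.2996 -0.0936]
A−BK = [-1.7878 1.0587; -3.9750 2.2422]
AᵀP(A−BK) = [10.4694 -6.6467; -6.6467 4.3271]
P' = Q + AᵀP(A−BK) = [13.7194 -4.3967; -4.3967 6.5771]
tr(P') = 20.2965

20.2965


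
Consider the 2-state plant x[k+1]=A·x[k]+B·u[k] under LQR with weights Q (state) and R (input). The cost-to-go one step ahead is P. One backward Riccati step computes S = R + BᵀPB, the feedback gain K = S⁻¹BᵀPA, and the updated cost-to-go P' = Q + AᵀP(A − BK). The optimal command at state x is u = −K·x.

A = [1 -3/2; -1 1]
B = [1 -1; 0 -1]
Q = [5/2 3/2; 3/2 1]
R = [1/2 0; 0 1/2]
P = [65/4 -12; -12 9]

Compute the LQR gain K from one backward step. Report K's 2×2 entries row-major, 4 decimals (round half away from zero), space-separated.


1.6556 -2.1167 -0.1222 0.2167

BᵀP = [16.2500 -12.0000; -4.2500 3.0000]
S = R + BᵀPB = [1/2 0; 0 1/2] + [16.2500 -4.2500; -4.2500 1.2500] = [16.7500 -4.2500; -4.2500 1.7500]
BᵀPA = [28.2500 -36.3750; -7.2500 9.3750]
K = S⁻¹·BᵀPA = [1.6556 -2.1167; -0.1222 0.2167]
A−BK = [-0.7778 0.8333; -1.1222 1.2167]
AᵀP(A−BK) = [1.5944 -2.0083; -2.0083 2.5375]
P' = Q + AᵀP(A−BK) = [4.0944 -0.5083; -0.5083 3.5375]
tr(P') = 7.6319
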